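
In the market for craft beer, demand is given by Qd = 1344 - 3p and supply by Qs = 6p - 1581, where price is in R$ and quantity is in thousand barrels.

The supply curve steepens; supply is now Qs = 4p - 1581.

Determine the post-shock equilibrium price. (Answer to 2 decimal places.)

Before the shock: 1344 - 3p = 6p - 1581 ⇒ 2925 = 9p ⇒ p = 325, Q = 369.
After the shift, demand is Qd = 1344 - 3p and supply is Qs = 4p - 1581.
Setting them equal: 1344 - 3p = 4p - 1581 → 2925 = 7p, so p = 2925/7 ≈ 417.8571 and Q = 633/7 ≈ 90.4286.

417.86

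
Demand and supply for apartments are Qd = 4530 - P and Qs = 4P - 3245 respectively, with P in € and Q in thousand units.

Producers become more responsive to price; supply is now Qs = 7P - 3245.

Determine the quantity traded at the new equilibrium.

Initially, 4530 - P = 4P - 3245, so 7775 = 5P and P = 1555, Q = 2975.
The shock moves the curves to Qd = 4530 - P and Qs = 7P - 3245.
New equilibrium: 4530 - P = 7P - 3245 ⇒ 7775 = 8P ⇒ P = 971.875, Q = 3558.125.

3558.125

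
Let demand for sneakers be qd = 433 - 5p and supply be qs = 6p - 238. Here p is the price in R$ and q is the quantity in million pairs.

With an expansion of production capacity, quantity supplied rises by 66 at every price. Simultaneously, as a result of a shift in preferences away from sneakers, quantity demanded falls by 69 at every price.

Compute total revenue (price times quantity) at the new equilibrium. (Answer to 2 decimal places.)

5864.99

Before the shock: 433 - 5p = 6p - 238 ⇒ 671 = 11p ⇒ p = 61, q = 128.
After the shift, demand is qd = 364 - 5p and supply is qs = 6p - 172.
Setting them equal: 364 - 5p = 6p - 172 → 536 = 11p, so p = 536/11 ≈ 48.7273 and q = 1324/11 ≈ 120.3636.
New expenditure = 48.7273 × 120.3636 = 5864.99.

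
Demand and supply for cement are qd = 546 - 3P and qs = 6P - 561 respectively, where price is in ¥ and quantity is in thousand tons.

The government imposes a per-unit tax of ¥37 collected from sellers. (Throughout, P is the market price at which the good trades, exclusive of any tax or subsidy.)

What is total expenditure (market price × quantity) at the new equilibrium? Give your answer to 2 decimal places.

15209.67

Before the shock: 546 - 3P = 6P - 561 ⇒ 1107 = 9P ⇒ P = 123, q = 177.
Since sellers keep the price net of the tax, the effective supply curve becomes qs = 6P - 783.
New equilibrium: 546 - 3P = 6P - 783 ⇒ 1329 = 9P ⇒ P = 443/3 ≈ 147.6667, q = 103.
New expenditure = 147.6667 × 103 = 15209.67.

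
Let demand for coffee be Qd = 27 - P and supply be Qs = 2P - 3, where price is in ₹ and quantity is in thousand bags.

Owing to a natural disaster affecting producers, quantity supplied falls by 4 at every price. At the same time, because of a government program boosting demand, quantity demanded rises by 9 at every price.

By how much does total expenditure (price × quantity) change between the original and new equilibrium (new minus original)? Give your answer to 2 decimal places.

Solve the original market: 27 - P = 2P - 3, hence P = 10 and Q = 17.
The new curves are Qd = 36 - P (demand) and Qs = 2P - 7 (supply).
New equilibrium: 36 - P = 2P - 7 ⇒ 43 = 3P ⇒ P = 43/3 ≈ 14.3333, Q = 65/3 ≈ 21.6667.
Expenditure moves from 10×17 = 170 to 14.3333×21.6667 = 310.5556; change = +140.56.

+140.56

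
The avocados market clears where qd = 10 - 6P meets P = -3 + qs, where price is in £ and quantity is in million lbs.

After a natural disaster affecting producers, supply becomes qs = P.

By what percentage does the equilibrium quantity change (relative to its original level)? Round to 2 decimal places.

Initially, 10 - 6P = P + 3, so 7 = 7P and P = 1, q = 4.
After the shift, demand is qd = 10 - 6P and supply is qs = P.
New equilibrium: 10 - 6P = P ⇒ 10 = 7P ⇒ P = 10/7 ≈ 1.4286, q = 10/7 ≈ 1.4286.
%Δq = (1.4286 − 4) / 4 × 100 = -64.29%.

-64.29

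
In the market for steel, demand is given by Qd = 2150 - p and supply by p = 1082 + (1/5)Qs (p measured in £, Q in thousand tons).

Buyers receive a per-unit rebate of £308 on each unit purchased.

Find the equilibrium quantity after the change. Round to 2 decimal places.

Initially, 2150 - p = 5p - 5410, so 7560 = 6p and p = 1260, Q = 890.
Since buyers' out-of-pocket price is the market price minus the rebate, the effective demand curve becomes Qd = 2458 - p.
Setting them equal: 2458 - p = 5p - 5410 → 7868 = 6p, so p = 3934/3 ≈ 1311.3333 and Q = 3440/3 ≈ 1146.6667.

1146.67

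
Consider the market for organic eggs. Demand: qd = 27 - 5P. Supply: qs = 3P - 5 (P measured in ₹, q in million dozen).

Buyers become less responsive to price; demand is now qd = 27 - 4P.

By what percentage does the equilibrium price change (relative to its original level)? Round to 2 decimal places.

+14.29

Before the shock: 27 - 5P = 3P - 5 ⇒ 32 = 8P ⇒ P = 4, q = 7.
With the change applied: demand qd = 27 - 4P, supply qs = 3P - 5.
Setting them equal: 27 - 4P = 3P - 5 → 32 = 7P, so P = 32/7 ≈ 4.5714 and q = 61/7 ≈ 8.7143.
%ΔP = (4.5714 − 4) / 4 × 100 = +14.29%.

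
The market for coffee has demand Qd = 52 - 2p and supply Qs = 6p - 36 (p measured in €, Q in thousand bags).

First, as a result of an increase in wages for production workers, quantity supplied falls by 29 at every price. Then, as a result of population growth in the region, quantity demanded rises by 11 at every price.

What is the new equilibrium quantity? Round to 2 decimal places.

Solve the original market: 52 - 2p = 6p - 36, hence p = 11 and Q = 30.
After the shift, demand is Qd = 63 - 2p and supply is Qs = 6p - 65.
Clearing the new market: 63 - 2p = 6p - 65, so p = 16 and Q = 31.

31.00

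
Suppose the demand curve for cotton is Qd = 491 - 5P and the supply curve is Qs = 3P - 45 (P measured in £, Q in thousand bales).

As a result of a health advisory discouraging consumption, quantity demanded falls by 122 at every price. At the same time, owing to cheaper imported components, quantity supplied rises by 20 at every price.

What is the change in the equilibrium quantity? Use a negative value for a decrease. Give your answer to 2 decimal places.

-33.25

Before the shock: 491 - 5P = 3P - 45 ⇒ 536 = 8P ⇒ P = 67, Q = 156.
After the shift, demand is Qd = 369 - 5P and supply is Qs = 3P - 25.
Equate the new curves: 369 - 5P = 3P - 25, giving 394 = 8P, P = 49.25, Q = 122.75.
ΔQ = 122.75 − 156 = -33.25.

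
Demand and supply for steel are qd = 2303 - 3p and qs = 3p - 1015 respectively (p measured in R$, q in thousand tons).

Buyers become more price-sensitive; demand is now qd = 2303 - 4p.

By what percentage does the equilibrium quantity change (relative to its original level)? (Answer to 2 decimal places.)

Solve the original market: 2303 - 3p = 3p - 1015, hence p = 553 and q = 644.
With the change applied: demand qd = 2303 - 4p, supply qs = 3p - 1015.
Setting them equal: 2303 - 4p = 3p - 1015 → 3318 = 7p, so p = 474 and q = 407.
%Δq = (407 − 644) / 644 × 100 = -36.80%.

-36.80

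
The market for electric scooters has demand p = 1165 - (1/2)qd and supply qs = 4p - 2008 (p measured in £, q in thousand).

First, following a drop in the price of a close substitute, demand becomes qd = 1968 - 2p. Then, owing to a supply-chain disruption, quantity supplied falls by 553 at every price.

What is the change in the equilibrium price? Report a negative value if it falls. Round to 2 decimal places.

+31.83

Solve the original market: 2330 - 2p = 4p - 2008, hence p = 723 and q = 884.
After the shift, demand is qd = 1968 - 2p and supply is qs = 4p - 2561.
Setting them equal: 1968 - 2p = 4p - 2561 → 4529 = 6p, so p = 4529/6 ≈ 754.8333 and q = 1375/3 ≈ 458.3333.
Δp = 754.8333 − 723 = +31.83.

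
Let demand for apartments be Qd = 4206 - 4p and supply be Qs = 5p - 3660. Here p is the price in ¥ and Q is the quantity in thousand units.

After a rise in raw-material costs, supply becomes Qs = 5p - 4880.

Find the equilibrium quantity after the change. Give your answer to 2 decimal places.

167.78

Initially, 4206 - 4p = 5p - 3660, so 7866 = 9p and p = 874, Q = 710.
After the shift, demand is Qd = 4206 - 4p and supply is Qs = 5p - 4880.
New equilibrium: 4206 - 4p = 5p - 4880 ⇒ 9086 = 9p ⇒ p = 9086/9 ≈ 1009.5556, Q = 1510/9 ≈ 167.7778.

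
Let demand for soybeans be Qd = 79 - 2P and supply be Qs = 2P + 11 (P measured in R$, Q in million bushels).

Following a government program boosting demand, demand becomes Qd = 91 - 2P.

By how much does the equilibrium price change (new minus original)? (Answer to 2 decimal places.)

+3.00

Before the shock: 79 - 2P = 2P + 11 ⇒ 68 = 4P ⇒ P = 17, Q = 45.
The new curves are Qd = 91 - 2P (demand) and Qs = 2P + 11 (supply).
Setting them equal: 91 - 2P = 2P + 11 → 80 = 4P, so P = 20 and Q = 51.
ΔP = 20 − 17 = +3.00.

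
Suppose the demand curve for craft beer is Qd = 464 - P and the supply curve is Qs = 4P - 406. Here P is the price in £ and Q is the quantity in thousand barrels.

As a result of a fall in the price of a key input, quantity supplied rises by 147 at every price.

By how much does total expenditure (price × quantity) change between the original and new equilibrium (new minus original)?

-4274.76

Before the shock: 464 - P = 4P - 406 ⇒ 870 = 5P ⇒ P = 174, Q = 290.
The new curves are Qd = 464 - P (demand) and Qs = 4P - 259 (supply).
Setting them equal: 464 - P = 4P - 259 → 723 = 5P, so P = 144.6 and Q = 319.4.
Expenditure moves from 174×290 = 50460 to 144.6×319.4 = 46185.24; change = -4274.76.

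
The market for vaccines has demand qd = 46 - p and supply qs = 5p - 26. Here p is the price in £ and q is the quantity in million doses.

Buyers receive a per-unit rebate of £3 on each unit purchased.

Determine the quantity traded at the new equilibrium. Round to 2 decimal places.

36.50

Initially, 46 - p = 5p - 26, so 72 = 6p and p = 12, q = 34.
Since buyers' out-of-pocket price is the market price minus the rebate, the effective demand curve becomes qd = 49 - p.
Setting them equal: 49 - p = 5p - 26 → 75 = 6p, so p = 12.5 and q = 36.5.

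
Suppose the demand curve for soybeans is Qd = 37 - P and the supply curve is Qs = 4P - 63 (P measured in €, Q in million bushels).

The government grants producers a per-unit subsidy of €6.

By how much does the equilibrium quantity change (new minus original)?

+4.8

Before the shock: 37 - P = 4P - 63 ⇒ 100 = 5P ⇒ P = 20, Q = 17.
Since sellers receive the price plus the subsidy, the effective supply curve becomes Qs = 4P - 39.
Clearing the new market: 37 - P = 4P - 39, so P = 15.2 and Q = 21.8.
ΔQ = 21.8 − 17 = +4.8.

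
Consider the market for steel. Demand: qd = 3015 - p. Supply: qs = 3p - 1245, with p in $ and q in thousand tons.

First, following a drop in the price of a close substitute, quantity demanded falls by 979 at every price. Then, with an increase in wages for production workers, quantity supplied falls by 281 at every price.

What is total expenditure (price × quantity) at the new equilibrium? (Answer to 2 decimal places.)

1020067.75

Solve the original market: 3015 - p = 3p - 1245, hence p = 1065 and q = 1950.
The shock moves the curves to qd = 2036 - p and qs = 3p - 1526.
Equate the new curves: 2036 - p = 3p - 1526, giving 3562 = 4p, p = 890.5, q = 1145.5.
New expenditure = 890.5 × 1145.5 = 1020067.75.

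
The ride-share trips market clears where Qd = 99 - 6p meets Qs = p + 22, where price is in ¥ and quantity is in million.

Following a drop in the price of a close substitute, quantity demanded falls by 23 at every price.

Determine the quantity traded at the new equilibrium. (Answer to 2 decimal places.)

29.71

Initially, 99 - 6p = p + 22, so 77 = 7p and p = 11, Q = 33.
After the shift, demand is Qd = 76 - 6p and supply is Qs = p + 22.
Setting them equal: 76 - 6p = p + 22 → 54 = 7p, so p = 54/7 ≈ 7.7143 and Q = 208/7 ≈ 29.7143.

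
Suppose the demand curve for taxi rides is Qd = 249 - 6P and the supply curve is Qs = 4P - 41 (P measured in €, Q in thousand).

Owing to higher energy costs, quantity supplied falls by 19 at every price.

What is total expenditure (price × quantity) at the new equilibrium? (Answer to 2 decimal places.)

Original equilibrium: 249 - 6P = 4P - 41 gives 290 = 10P, so P = 29 and Q = 75.
With the change applied: demand Qd = 249 - 6P, supply Qs = 4P - 60.
Equate the new curves: 249 - 6P = 4P - 60, giving 309 = 10P, P = 30.9, Q = 63.6.
New expenditure = 30.9 × 63.6 = 1965.24.

1965.24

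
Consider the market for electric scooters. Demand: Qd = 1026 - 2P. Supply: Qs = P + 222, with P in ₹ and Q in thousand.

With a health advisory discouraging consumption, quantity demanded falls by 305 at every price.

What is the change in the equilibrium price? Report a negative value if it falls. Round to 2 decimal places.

-101.67

Initially, 1026 - 2P = P + 222, so 804 = 3P and P = 268, Q = 490.
The new curves are Qd = 721 - 2P (demand) and Qs = P + 222 (supply).
Equate the new curves: 721 - 2P = P + 222, giving 499 = 3P, P = 499/3 ≈ 166.3333, Q = 1165/3 ≈ 388.3333.
ΔP = 166.3333 − 268 = -101.67.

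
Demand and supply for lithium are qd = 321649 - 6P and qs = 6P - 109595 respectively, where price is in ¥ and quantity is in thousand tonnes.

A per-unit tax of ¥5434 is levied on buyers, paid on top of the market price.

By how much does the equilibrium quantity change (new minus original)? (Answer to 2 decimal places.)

Initially, 321649 - 6P = 6P - 109595, so 431244 = 12P and P = 35937, q = 106027.
Since buyers pay the price plus the tax, the effective demand curve becomes qd = 289045 - 6P.
Clearing the new market: 289045 - 6P = 6P - 109595, so P = 33220 and q = 89725.
Δq = 89725 − 106027 = -16302.00.

-16302.00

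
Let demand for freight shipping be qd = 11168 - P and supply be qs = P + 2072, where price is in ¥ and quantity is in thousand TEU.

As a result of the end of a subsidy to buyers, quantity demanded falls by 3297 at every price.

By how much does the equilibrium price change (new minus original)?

Original equilibrium: 11168 - P = P + 2072 gives 9096 = 2P, so P = 4548 and q = 6620.
After the shift, demand is qd = 7871 - P and supply is qs = P + 2072.
New equilibrium: 7871 - P = P + 2072 ⇒ 5799 = 2P ⇒ P = 2899.5, q = 4971.5.
ΔP = 2899.5 − 4548 = -1648.5.

-1648.5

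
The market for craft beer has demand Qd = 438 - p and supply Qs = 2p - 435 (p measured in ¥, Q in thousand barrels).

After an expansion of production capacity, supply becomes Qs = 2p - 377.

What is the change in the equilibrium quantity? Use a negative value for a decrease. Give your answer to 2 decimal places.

Before the shock: 438 - p = 2p - 435 ⇒ 873 = 3p ⇒ p = 291, Q = 147.
With the change applied: demand Qd = 438 - p, supply Qs = 2p - 377.
New equilibrium: 438 - p = 2p - 377 ⇒ 815 = 3p ⇒ p = 815/3 ≈ 271.6667, Q = 499/3 ≈ 166.3333.
ΔQ = 166.3333 − 147 = +19.33.

+19.33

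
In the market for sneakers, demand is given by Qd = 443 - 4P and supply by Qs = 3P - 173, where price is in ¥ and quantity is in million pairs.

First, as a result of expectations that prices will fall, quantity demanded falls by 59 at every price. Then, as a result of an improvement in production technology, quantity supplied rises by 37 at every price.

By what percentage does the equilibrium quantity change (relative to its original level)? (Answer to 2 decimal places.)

Solve the original market: 443 - 4P = 3P - 173, hence P = 88 and Q = 91.
After the shift, demand is Qd = 384 - 4P and supply is Qs = 3P - 136.
Equate the new curves: 384 - 4P = 3P - 136, giving 520 = 7P, P = 520/7 ≈ 74.2857, Q = 608/7 ≈ 86.8571.
%ΔQ = (86.8571 − 91) / 91 × 100 = -4.55%.

-4.55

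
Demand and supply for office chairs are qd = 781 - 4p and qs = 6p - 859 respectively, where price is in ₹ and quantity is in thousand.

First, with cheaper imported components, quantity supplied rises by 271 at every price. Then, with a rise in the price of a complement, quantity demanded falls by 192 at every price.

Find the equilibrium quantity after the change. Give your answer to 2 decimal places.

Initially, 781 - 4p = 6p - 859, so 1640 = 10p and p = 164, q = 125.
The shock moves the curves to qd = 589 - 4p and qs = 6p - 588.
New equilibrium: 589 - 4p = 6p - 588 ⇒ 1177 = 10p ⇒ p = 117.7, q = 118.2.

118.20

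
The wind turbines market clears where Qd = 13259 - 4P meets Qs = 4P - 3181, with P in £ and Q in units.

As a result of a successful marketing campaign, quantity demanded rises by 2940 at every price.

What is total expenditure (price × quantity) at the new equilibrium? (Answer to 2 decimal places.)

15768052.50

Solve the original market: 13259 - 4P = 4P - 3181, hence P = 2055 and Q = 5039.
With the change applied: demand Qd = 16199 - 4P, supply Qs = 4P - 3181.
Equate the new curves: 16199 - 4P = 4P - 3181, giving 19380 = 8P, P = 2422.5, Q = 6509.
New expenditure = 2422.5 × 6509 = 15768052.50.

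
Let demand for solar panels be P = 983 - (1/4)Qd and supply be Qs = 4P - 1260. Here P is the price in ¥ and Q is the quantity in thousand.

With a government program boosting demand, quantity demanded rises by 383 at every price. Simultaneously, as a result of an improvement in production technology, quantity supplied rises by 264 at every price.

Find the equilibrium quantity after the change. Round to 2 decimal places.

Initially, 3932 - 4P = 4P - 1260, so 5192 = 8P and P = 649, Q = 1336.
After the shift, demand is Qd = 4315 - 4P and supply is Qs = 4P - 996.
Equate the new curves: 4315 - 4P = 4P - 996, giving 5311 = 8P, P = 663.875, Q = 1659.5.

1659.50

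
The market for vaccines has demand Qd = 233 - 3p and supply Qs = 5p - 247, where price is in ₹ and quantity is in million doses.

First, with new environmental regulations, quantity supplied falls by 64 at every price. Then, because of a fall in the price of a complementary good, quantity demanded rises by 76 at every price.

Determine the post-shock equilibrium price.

Solve the original market: 233 - 3p = 5p - 247, hence p = 60 and Q = 53.
After the shift, demand is Qd = 309 - 3p and supply is Qs = 5p - 311.
Clearing the new market: 309 - 3p = 5p - 311, so p = 77.5 and Q = 76.5.

77.5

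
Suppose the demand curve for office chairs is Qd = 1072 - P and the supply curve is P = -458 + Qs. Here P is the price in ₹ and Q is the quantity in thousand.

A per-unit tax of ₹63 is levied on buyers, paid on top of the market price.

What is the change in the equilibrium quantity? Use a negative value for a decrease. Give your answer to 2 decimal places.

-31.50

Before the shock: 1072 - P = P + 458 ⇒ 614 = 2P ⇒ P = 307, Q = 765.
Since buyers pay the price plus the tax, the effective demand curve becomes Qd = 1009 - P.
Clearing the new market: 1009 - P = P + 458, so P = 275.5 and Q = 733.5.
ΔQ = 733.5 − 765 = -31.50.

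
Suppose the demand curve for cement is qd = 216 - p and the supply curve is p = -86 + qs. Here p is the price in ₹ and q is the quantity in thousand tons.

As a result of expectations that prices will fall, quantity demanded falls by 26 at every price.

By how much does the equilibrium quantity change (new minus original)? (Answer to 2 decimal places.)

Original equilibrium: 216 - p = p + 86 gives 130 = 2p, so p = 65 and q = 151.
With the change applied: demand qd = 190 - p, supply qs = p + 86.
Setting them equal: 190 - p = p + 86 → 104 = 2p, so p = 52 and q = 138.
Δq = 138 − 151 = -13.00.

-13.00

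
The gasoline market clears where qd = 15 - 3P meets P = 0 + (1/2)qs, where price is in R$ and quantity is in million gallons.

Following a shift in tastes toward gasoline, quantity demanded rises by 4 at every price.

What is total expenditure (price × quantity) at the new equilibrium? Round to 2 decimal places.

28.88

Solve the original market: 15 - 3P = 2P, hence P = 3 and q = 6.
The new curves are qd = 19 - 3P (demand) and qs = 2P (supply).
New equilibrium: 19 - 3P = 2P ⇒ 19 = 5P ⇒ P = 3.8, q = 7.6.
New expenditure = 3.8 × 7.6 = 28.88.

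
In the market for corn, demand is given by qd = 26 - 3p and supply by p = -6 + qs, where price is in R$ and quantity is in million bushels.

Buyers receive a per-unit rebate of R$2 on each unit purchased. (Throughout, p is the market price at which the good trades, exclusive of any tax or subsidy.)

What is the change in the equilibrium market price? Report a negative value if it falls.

Original equilibrium: 26 - 3p = p + 6 gives 20 = 4p, so p = 5 and q = 11.
Since buyers' out-of-pocket price is the market price minus the rebate, the effective demand curve becomes qd = 32 - 3p.
Setting them equal: 32 - 3p = p + 6 → 26 = 4p, so p = 6.5 and q = 12.5.
Δp = 6.5 − 5 = +1.5.

+1.5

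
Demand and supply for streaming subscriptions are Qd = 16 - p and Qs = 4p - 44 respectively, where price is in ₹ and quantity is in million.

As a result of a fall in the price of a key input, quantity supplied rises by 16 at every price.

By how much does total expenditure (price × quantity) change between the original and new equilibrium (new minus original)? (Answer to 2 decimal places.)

+15.36

Original equilibrium: 16 - p = 4p - 44 gives 60 = 5p, so p = 12 and Q = 4.
The new curves are Qd = 16 - p (demand) and Qs = 4p - 28 (supply).
Setting them equal: 16 - p = 4p - 28 → 44 = 5p, so p = 8.8 and Q = 7.2.
Expenditure moves from 12×4 = 48 to 8.8×7.2 = 63.36; change = +15.36.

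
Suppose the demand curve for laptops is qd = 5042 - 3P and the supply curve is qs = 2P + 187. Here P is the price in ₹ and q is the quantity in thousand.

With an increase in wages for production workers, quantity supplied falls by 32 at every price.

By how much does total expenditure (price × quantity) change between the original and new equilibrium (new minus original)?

Before the shock: 5042 - 3P = 2P + 187 ⇒ 4855 = 5P ⇒ P = 971, q = 2129.
The new curves are qd = 5042 - 3P (demand) and qs = 2P + 155 (supply).
Clearing the new market: 5042 - 3P = 2P + 155, so P = 977.4 and q = 2109.8.
Expenditure moves from 971×2129 = 2067259 to 977.4×2109.8 = 2062118.52; change = -5140.48.

-5140.48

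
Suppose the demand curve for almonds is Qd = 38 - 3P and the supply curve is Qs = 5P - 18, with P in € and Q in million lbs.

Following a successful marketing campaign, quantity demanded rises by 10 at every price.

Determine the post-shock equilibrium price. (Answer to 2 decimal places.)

8.25

Original equilibrium: 38 - 3P = 5P - 18 gives 56 = 8P, so P = 7 and Q = 17.
After the shift, demand is Qd = 48 - 3P and supply is Qs = 5P - 18.
Clearing the new market: 48 - 3P = 5P - 18, so P = 8.25 and Q = 23.25.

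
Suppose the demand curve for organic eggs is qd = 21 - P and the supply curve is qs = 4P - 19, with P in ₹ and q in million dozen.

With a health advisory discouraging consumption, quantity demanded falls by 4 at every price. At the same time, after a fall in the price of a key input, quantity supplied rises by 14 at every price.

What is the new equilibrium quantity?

12.6

Original equilibrium: 21 - P = 4P - 19 gives 40 = 5P, so P = 8 and q = 13.
The new curves are qd = 17 - P (demand) and qs = 4P - 5 (supply).
New equilibrium: 17 - P = 4P - 5 ⇒ 22 = 5P ⇒ P = 4.4, q = 12.6.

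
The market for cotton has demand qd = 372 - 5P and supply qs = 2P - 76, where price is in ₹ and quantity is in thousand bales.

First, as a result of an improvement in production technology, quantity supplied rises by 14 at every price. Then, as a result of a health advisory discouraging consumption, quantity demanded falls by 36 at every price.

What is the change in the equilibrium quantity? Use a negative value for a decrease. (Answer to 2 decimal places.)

Before the shock: 372 - 5P = 2P - 76 ⇒ 448 = 7P ⇒ P = 64, q = 52.
The new curves are qd = 336 - 5P (demand) and qs = 2P - 62 (supply).
Clearing the new market: 336 - 5P = 2P - 62, so P = 398/7 ≈ 56.8571 and q = 362/7 ≈ 51.7143.
Δq = 51.7143 − 52 = -0.29.

-0.29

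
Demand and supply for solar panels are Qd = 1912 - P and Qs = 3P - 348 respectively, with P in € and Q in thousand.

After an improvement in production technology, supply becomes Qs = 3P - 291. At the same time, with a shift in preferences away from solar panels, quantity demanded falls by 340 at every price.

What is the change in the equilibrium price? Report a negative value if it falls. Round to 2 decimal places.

-99.25

Before the shock: 1912 - P = 3P - 348 ⇒ 2260 = 4P ⇒ P = 565, Q = 1347.
With the change applied: demand Qd = 1572 - P, supply Qs = 3P - 291.
Clearing the new market: 1572 - P = 3P - 291, so P = 465.75 and Q = 1106.25.
ΔP = 465.75 − 565 = -99.25.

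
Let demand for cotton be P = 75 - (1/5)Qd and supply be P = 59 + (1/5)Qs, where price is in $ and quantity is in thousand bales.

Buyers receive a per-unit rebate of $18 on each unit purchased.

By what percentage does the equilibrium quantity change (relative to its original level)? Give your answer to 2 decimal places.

+112.50

Before the shock: 375 - 5P = 5P - 295 ⇒ 670 = 10P ⇒ P = 67, Q = 40.
Since buyers' out-of-pocket price is the market price minus the rebate, the effective demand curve becomes Qd = 465 - 5P.
Equate the new curves: 465 - 5P = 5P - 295, giving 760 = 10P, P = 76, Q = 85.
%ΔQ = (85 − 40) / 40 × 100 = +112.50%.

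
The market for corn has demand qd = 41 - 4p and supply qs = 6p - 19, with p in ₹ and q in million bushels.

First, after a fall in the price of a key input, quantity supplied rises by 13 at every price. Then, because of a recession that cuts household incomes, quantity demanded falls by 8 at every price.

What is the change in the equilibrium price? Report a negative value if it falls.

-2.1

Original equilibrium: 41 - 4p = 6p - 19 gives 60 = 10p, so p = 6 and q = 17.
The new curves are qd = 33 - 4p (demand) and qs = 6p - 6 (supply).
New equilibrium: 33 - 4p = 6p - 6 ⇒ 39 = 10p ⇒ p = 3.9, q = 17.4.
Δp = 3.9 − 6 = -2.1.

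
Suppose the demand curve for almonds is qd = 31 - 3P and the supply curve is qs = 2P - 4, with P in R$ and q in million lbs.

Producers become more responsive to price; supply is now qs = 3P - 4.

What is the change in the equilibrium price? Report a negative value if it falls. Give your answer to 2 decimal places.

Before the shock: 31 - 3P = 2P - 4 ⇒ 35 = 5P ⇒ P = 7, q = 10.
After the shift, demand is qd = 31 - 3P and supply is qs = 3P - 4.
Equate the new curves: 31 - 3P = 3P - 4, giving 35 = 6P, P = 35/6 ≈ 5.8333, q = 13.5.
ΔP = 5.8333 − 7 = -1.17.

-1.17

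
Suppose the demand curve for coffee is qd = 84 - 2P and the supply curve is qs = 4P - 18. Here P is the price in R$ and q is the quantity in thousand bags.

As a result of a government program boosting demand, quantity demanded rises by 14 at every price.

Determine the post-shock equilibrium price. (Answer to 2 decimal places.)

19.33

Original equilibrium: 84 - 2P = 4P - 18 gives 102 = 6P, so P = 17 and q = 50.
The new curves are qd = 98 - 2P (demand) and qs = 4P - 18 (supply).
Equate the new curves: 98 - 2P = 4P - 18, giving 116 = 6P, P = 58/3 ≈ 19.3333, q = 178/3 ≈ 59.3333.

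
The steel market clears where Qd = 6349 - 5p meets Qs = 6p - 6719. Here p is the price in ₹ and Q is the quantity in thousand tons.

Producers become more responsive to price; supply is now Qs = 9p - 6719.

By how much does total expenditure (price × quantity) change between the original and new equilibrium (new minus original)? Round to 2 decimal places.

+1084001.51

Solve the original market: 6349 - 5p = 6p - 6719, hence p = 1188 and Q = 409.
The new curves are Qd = 6349 - 5p (demand) and Qs = 9p - 6719 (supply).
Equate the new curves: 6349 - 5p = 9p - 6719, giving 13068 = 14p, p = 6534/7 ≈ 933.4286, Q = 11773/7 ≈ 1681.8571.
Expenditure moves from 1188×409 = 485892 to 933.4286×1681.8571 = 1569893.5102; change = +1084001.51.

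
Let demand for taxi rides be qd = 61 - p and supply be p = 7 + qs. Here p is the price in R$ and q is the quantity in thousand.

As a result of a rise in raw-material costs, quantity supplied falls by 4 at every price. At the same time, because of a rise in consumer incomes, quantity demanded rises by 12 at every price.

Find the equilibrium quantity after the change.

31

Before the shock: 61 - p = p - 7 ⇒ 68 = 2p ⇒ p = 34, q = 27.
With the change applied: demand qd = 73 - p, supply qs = p - 11.
Equate the new curves: 73 - p = p - 11, giving 84 = 2p, p = 42, q = 31.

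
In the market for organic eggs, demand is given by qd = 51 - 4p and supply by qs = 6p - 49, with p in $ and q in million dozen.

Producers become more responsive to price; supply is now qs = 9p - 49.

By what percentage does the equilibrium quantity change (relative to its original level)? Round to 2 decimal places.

Before the shock: 51 - 4p = 6p - 49 ⇒ 100 = 10p ⇒ p = 10, q = 11.
With the change applied: demand qd = 51 - 4p, supply qs = 9p - 49.
Clearing the new market: 51 - 4p = 9p - 49, so p = 100/13 ≈ 7.6923 and q = 263/13 ≈ 20.2308.
%Δq = (20.2308 − 11) / 11 × 100 = +83.92%.

+83.92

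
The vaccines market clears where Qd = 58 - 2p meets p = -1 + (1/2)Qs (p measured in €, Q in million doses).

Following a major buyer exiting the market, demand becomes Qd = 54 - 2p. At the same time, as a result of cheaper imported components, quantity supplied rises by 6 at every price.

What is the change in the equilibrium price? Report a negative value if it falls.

-2.5

Original equilibrium: 58 - 2p = 2p + 2 gives 56 = 4p, so p = 14 and Q = 30.
The shock moves the curves to Qd = 54 - 2p and Qs = 2p + 8.
Equate the new curves: 54 - 2p = 2p + 8, giving 46 = 4p, p = 11.5, Q = 31.
Δp = 11.5 − 14 = -2.5.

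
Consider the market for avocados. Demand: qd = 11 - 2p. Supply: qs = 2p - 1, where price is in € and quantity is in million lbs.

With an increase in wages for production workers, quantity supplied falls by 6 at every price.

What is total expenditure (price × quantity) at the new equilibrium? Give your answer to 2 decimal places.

Initially, 11 - 2p = 2p - 1, so 12 = 4p and p = 3, q = 5.
After the shift, demand is qd = 11 - 2p and supply is qs = 2p - 7.
Clearing the new market: 11 - 2p = 2p - 7, so p = 4.5 and q = 2.
New expenditure = 4.5 × 2 = 9.00.

9.00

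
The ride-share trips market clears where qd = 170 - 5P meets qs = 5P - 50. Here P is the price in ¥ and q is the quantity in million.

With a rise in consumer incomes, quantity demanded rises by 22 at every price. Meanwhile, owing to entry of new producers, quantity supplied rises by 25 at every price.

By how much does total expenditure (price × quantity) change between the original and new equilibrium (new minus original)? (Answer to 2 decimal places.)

+491.95

Before the shock: 170 - 5P = 5P - 50 ⇒ 220 = 10P ⇒ P = 22, q = 60.
The shock moves the curves to qd = 192 - 5P and qs = 5P - 25.
Clearing the new market: 192 - 5P = 5P - 25, so P = 21.7 and q = 83.5.
Expenditure moves from 22×60 = 1320 to 21.7×83.5 = 1811.95; change = +491.95.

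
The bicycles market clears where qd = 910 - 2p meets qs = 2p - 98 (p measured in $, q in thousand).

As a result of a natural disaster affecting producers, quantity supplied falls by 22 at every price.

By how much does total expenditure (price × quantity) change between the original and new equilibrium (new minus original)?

Solve the original market: 910 - 2p = 2p - 98, hence p = 252 and q = 406.
With the change applied: demand qd = 910 - 2p, supply qs = 2p - 120.
Setting them equal: 910 - 2p = 2p - 120 → 1030 = 4p, so p = 257.5 and q = 395.
Expenditure moves from 252×406 = 102312 to 257.5×395 = 101712.5; change = -599.5.

-599.5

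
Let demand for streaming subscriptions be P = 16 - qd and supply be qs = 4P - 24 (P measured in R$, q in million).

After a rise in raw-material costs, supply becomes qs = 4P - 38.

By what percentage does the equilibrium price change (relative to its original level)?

+35

Original equilibrium: 16 - P = 4P - 24 gives 40 = 5P, so P = 8 and q = 8.
The shock moves the curves to qd = 16 - P and qs = 4P - 38.
New equilibrium: 16 - P = 4P - 38 ⇒ 54 = 5P ⇒ P = 10.8, q = 5.2.
%ΔP = (10.8 − 8) / 8 × 100 = +35%.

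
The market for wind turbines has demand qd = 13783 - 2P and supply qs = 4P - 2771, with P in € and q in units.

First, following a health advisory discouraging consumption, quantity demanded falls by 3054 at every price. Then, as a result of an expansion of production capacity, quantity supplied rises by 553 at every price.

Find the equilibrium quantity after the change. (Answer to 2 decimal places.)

6413.33

Initially, 13783 - 2P = 4P - 2771, so 16554 = 6P and P = 2759, q = 8265.
The new curves are qd = 10729 - 2P (demand) and qs = 4P - 2218 (supply).
Clearing the new market: 10729 - 2P = 4P - 2218, so P = 12947/6 ≈ 2157.8333 and q = 19240/3 ≈ 6413.3333.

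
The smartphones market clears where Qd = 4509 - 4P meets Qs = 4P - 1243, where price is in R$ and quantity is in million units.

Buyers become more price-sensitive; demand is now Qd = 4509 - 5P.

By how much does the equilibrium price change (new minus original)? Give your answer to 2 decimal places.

Solve the original market: 4509 - 4P = 4P - 1243, hence P = 719 and Q = 1633.
With the change applied: demand Qd = 4509 - 5P, supply Qs = 4P - 1243.
New equilibrium: 4509 - 5P = 4P - 1243 ⇒ 5752 = 9P ⇒ P = 5752/9 ≈ 639.1111, Q = 11821/9 ≈ 1313.4444.
ΔP = 639.1111 − 719 = -79.89.

-79.89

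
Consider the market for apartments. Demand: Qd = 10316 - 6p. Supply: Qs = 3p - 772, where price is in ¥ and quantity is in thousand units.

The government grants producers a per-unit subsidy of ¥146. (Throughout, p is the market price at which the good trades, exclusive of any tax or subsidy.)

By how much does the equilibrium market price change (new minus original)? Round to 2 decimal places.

-48.67

Before the shock: 10316 - 6p = 3p - 772 ⇒ 11088 = 9p ⇒ p = 1232, Q = 2924.
Since sellers receive the price plus the subsidy, the effective supply curve becomes Qs = 3p - 334.
Equate the new curves: 10316 - 6p = 3p - 334, giving 10650 = 9p, p = 3550/3 ≈ 1183.3333, Q = 3216.
Δp = 1183.3333 − 1232 = -48.67.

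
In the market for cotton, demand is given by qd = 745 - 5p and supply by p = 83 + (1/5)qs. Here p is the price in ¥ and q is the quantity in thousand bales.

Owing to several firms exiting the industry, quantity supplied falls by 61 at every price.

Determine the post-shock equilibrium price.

122.1

Original equilibrium: 745 - 5p = 5p - 415 gives 1160 = 10p, so p = 116 and q = 165.
The shock moves the curves to qd = 745 - 5p and qs = 5p - 476.
Clearing the new market: 745 - 5p = 5p - 476, so p = 122.1 and q = 134.5.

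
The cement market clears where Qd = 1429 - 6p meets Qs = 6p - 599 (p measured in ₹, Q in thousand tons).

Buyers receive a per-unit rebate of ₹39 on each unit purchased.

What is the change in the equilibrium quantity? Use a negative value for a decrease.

Solve the original market: 1429 - 6p = 6p - 599, hence p = 169 and Q = 415.
Since buyers' out-of-pocket price is the market price minus the rebate, the effective demand curve becomes Qd = 1663 - 6p.
Setting them equal: 1663 - 6p = 6p - 599 → 2262 = 12p, so p = 188.5 and Q = 532.
ΔQ = 532 − 415 = +117.

+117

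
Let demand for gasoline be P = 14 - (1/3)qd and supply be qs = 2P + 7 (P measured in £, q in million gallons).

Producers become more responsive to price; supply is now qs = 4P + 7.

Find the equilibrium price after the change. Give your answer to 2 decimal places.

5.00

Original equilibrium: 42 - 3P = 2P + 7 gives 35 = 5P, so P = 7 and q = 21.
The shock moves the curves to qd = 42 - 3P and qs = 4P + 7.
Clearing the new market: 42 - 3P = 4P + 7, so P = 5 and q = 27.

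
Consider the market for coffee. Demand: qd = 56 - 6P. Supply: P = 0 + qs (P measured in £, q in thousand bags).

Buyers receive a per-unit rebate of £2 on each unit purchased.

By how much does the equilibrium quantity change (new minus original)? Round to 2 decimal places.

+1.71

Solve the original market: 56 - 6P = P, hence P = 8 and q = 8.
Since buyers' out-of-pocket price is the market price minus the rebate, the effective demand curve becomes qd = 68 - 6P.
Clearing the new market: 68 - 6P = P, so P = 68/7 ≈ 9.7143 and q = 68/7 ≈ 9.7143.
Δq = 9.7143 − 8 = +1.71.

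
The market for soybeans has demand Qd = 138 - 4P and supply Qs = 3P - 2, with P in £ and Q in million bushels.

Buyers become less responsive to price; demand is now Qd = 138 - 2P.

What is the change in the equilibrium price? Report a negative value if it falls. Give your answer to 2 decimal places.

+8.00

Initially, 138 - 4P = 3P - 2, so 140 = 7P and P = 20, Q = 58.
With the change applied: demand Qd = 138 - 2P, supply Qs = 3P - 2.
New equilibrium: 138 - 2P = 3P - 2 ⇒ 140 = 5P ⇒ P = 28, Q = 82.
ΔP = 28 − 20 = +8.00.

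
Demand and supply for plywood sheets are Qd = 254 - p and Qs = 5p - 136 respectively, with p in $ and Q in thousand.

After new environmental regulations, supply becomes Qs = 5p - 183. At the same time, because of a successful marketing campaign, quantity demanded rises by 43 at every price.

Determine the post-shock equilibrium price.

Solve the original market: 254 - p = 5p - 136, hence p = 65 and Q = 189.
After the shift, demand is Qd = 297 - p and supply is Qs = 5p - 183.
Equate the new curves: 297 - p = 5p - 183, giving 480 = 6p, p = 80, Q = 217.

80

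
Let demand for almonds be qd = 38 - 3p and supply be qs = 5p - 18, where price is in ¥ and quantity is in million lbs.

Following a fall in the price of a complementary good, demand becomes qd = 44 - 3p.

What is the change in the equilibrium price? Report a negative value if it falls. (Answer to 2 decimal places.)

Original equilibrium: 38 - 3p = 5p - 18 gives 56 = 8p, so p = 7 and q = 17.
The shock moves the curves to qd = 44 - 3p and qs = 5p - 18.
New equilibrium: 44 - 3p = 5p - 18 ⇒ 62 = 8p ⇒ p = 7.75, q = 20.75.
Δp = 7.75 − 7 = +0.75.

+0.75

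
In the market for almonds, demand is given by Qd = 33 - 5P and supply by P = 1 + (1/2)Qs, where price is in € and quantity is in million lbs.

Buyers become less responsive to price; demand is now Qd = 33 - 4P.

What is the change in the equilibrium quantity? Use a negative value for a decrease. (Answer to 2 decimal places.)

Original equilibrium: 33 - 5P = 2P - 2 gives 35 = 7P, so P = 5 and Q = 8.
After the shift, demand is Qd = 33 - 4P and supply is Qs = 2P - 2.
Clearing the new market: 33 - 4P = 2P - 2, so P = 35/6 ≈ 5.8333 and Q = 29/3 ≈ 9.6667.
ΔQ = 9.6667 − 8 = +1.67.

+1.67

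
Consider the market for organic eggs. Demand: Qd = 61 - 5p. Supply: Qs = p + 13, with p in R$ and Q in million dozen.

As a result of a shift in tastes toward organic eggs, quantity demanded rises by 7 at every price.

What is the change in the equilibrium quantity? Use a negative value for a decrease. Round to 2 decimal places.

+1.17

Original equilibrium: 61 - 5p = p + 13 gives 48 = 6p, so p = 8 and Q = 21.
The new curves are Qd = 68 - 5p (demand) and Qs = p + 13 (supply).
Clearing the new market: 68 - 5p = p + 13, so p = 55/6 ≈ 9.1667 and Q = 133/6 ≈ 22.1667.
ΔQ = 22.1667 − 21 = +1.17.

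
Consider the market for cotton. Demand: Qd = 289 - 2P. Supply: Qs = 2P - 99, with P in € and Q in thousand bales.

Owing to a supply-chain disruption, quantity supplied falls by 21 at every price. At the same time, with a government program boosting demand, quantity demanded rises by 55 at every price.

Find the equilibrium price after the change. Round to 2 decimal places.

Original equilibrium: 289 - 2P = 2P - 99 gives 388 = 4P, so P = 97 and Q = 95.
The shock moves the curves to Qd = 344 - 2P and Qs = 2P - 120.
Equate the new curves: 344 - 2P = 2P - 120, giving 464 = 4P, P = 116, Q = 112.

116.00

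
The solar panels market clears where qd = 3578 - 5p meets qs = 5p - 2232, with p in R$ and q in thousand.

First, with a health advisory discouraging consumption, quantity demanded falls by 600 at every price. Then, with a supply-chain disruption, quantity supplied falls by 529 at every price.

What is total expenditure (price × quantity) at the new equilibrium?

62268.15

Original equilibrium: 3578 - 5p = 5p - 2232 gives 5810 = 10p, so p = 581 and q = 673.
The shock moves the curves to qd = 2978 - 5p and qs = 5p - 2761.
Setting them equal: 2978 - 5p = 5p - 2761 → 5739 = 10p, so p = 573.9 and q = 108.5.
New expenditure = 573.9 × 108.5 = 62268.15.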